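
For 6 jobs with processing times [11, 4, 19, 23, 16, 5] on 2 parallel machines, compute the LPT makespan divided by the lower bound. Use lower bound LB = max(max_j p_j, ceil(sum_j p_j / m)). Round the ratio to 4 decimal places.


LPT order: [23, 19, 16, 11, 5, 4]
Machine loads after assignment: [39, 39]
LPT makespan = 39
Lower bound = max(max_job, ceil(total/2)) = max(23, 39) = 39
Ratio = 39 / 39 = 1.0

1.0


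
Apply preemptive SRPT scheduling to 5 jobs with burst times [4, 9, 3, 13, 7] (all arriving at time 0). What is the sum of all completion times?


Since all jobs arrive at t=0, SRPT equals SPT ordering.
SPT order: [3, 4, 7, 9, 13]
Completion times:
  Job 1: p=3, C=3
  Job 2: p=4, C=7
  Job 3: p=7, C=14
  Job 4: p=9, C=23
  Job 5: p=13, C=36
Total completion time = 3 + 7 + 14 + 23 + 36 = 83

83


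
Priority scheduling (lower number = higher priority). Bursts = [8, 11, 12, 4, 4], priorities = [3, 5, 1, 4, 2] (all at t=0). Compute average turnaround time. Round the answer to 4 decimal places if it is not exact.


Sort by priority (ascending = highest first):
Order: [(1, 12), (2, 4), (3, 8), (4, 4), (5, 11)]
Completion times:
  Priority 1, burst=12, C=12
  Priority 2, burst=4, C=16
  Priority 3, burst=8, C=24
  Priority 4, burst=4, C=28
  Priority 5, burst=11, C=39
Average turnaround = 119/5 = 23.8

23.8


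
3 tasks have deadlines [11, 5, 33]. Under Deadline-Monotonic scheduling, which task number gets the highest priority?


Sort tasks by relative deadline (ascending):
  Task 2: deadline = 5
  Task 1: deadline = 11
  Task 3: deadline = 33
Priority order (highest first): [2, 1, 3]
Highest priority task = 2

2


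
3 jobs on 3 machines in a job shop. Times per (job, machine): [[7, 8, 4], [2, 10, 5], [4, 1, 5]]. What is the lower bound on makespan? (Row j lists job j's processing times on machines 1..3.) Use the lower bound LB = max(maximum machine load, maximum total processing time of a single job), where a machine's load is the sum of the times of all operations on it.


Machine loads:
  Machine 1: 7 + 2 + 4 = 13
  Machine 2: 8 + 10 + 1 = 19
  Machine 3: 4 + 5 + 5 = 14
Max machine load = 19
Job totals:
  Job 1: 19
  Job 2: 17
  Job 3: 10
Max job total = 19
Lower bound = max(19, 19) = 19

19


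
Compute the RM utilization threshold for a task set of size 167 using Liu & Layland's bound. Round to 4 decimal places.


Compute 2^(1/167) = 1.0041592075
Subtract 1: 1.0041592075 - 1 = 0.0041592075
Multiply by n: 167 * 0.0041592075 = 0.6945876525
Round to 4 dp: 0.6946

0.6946


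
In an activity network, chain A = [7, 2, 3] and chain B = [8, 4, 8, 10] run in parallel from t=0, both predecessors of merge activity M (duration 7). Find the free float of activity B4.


ES(B4) = sum of predecessors on chain B = 20
EF(B4) = ES + duration = 20 + 10 = 30
Successor of B4 is M. ES(M) = max(sum(A), sum(B)) = max(12, 30) = 30
Free float = ES(successor) - EF(current) = 30 - 30 = 0

0


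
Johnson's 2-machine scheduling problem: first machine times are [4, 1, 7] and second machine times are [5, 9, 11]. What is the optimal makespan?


Apply Johnson's rule:
  Group 1 (a <= b): [(2, 1, 9), (1, 4, 5), (3, 7, 11)]
  Group 2 (a > b): []
Optimal job order: [2, 1, 3]
Schedule:
  Job 2: M1 done at 1, M2 done at 10
  Job 1: M1 done at 5, M2 done at 15
  Job 3: M1 done at 12, M2 done at 26
Makespan = 26

26


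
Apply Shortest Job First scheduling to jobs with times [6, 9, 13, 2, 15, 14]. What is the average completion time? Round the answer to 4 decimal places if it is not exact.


SJF order (ascending): [2, 6, 9, 13, 14, 15]
Completion times:
  Job 1: burst=2, C=2
  Job 2: burst=6, C=8
  Job 3: burst=9, C=17
  Job 4: burst=13, C=30
  Job 5: burst=14, C=44
  Job 6: burst=15, C=59
Average completion = 160/6 = 26.6667

26.6667


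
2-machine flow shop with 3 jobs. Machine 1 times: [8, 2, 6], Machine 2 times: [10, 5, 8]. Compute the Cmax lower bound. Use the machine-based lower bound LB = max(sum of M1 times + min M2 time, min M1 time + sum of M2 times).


LB1 = sum(M1 times) + min(M2 times) = 16 + 5 = 21
LB2 = min(M1 times) + sum(M2 times) = 2 + 23 = 25
Lower bound = max(LB1, LB2) = max(21, 25) = 25

25


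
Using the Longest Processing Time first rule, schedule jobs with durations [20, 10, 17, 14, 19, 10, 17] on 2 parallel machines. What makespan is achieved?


Sort jobs in decreasing order (LPT): [20, 19, 17, 17, 14, 10, 10]
Assign each job to the least loaded machine:
  Machine 1: jobs [20, 17, 10, 10], load = 57
  Machine 2: jobs [19, 17, 14], load = 50
Makespan = max load = 57

57


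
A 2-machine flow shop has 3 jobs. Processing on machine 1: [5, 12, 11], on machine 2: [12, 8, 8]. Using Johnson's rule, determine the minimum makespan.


Apply Johnson's rule:
  Group 1 (a <= b): [(1, 5, 12)]
  Group 2 (a > b): [(2, 12, 8), (3, 11, 8)]
Optimal job order: [1, 2, 3]
Schedule:
  Job 1: M1 done at 5, M2 done at 17
  Job 2: M1 done at 17, M2 done at 25
  Job 3: M1 done at 28, M2 done at 36
Makespan = 36

36


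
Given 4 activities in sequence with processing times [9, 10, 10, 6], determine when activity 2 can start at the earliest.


Activity 2 starts after activities 1 through 1 complete.
Predecessor durations: [9]
ES = 9 = 9

9


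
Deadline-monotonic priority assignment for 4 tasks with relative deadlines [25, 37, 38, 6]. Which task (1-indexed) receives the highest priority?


Sort tasks by relative deadline (ascending):
  Task 4: deadline = 6
  Task 1: deadline = 25
  Task 2: deadline = 37
  Task 3: deadline = 38
Priority order (highest first): [4, 1, 2, 3]
Highest priority task = 4

4


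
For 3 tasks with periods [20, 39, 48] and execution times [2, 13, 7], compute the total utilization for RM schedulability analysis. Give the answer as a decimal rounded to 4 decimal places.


Compute individual utilizations (exact fractions):
  Task 1: C/T = 2/20 = 1/10 (approx. 0.1)
  Task 2: C/T = 13/39 = 1/3 (approx. 0.3333)
  Task 3: C/T = 7/48 (approx. 0.1458)
Total utilization U = 1/10 + 1/3 + 7/48 = 139/240
Rounded to 4 decimal places: U = 0.5792
RM (Liu & Layland) bound for 3 tasks = 0.779763; compare with U = 139/240 (approx. 0.579167)
U <= bound, so schedulable by RM sufficient condition.

0.5792


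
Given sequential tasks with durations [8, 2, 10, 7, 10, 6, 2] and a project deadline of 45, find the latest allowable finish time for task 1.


LF(activity 1) = deadline - sum of successor durations
Successors: activities 2 through 7 with durations [2, 10, 7, 10, 6, 2]
Sum of successor durations = 37
LF = 45 - 37 = 8

8


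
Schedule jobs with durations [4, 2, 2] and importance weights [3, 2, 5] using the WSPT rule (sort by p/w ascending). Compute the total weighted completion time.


Compute p/w ratios and sort ascending (WSPT): [(2, 5), (2, 2), (4, 3)]
Compute weighted completion times:
  Job (p=2,w=5): C=2, w*C=5*2=10
  Job (p=2,w=2): C=4, w*C=2*4=8
  Job (p=4,w=3): C=8, w*C=3*8=24
Total weighted completion time = 42

42


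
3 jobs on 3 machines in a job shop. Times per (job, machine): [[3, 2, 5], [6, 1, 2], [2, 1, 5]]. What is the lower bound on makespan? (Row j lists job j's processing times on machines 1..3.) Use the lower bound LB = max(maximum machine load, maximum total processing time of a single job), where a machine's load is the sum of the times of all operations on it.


Machine loads:
  Machine 1: 3 + 6 + 2 = 11
  Machine 2: 2 + 1 + 1 = 4
  Machine 3: 5 + 2 + 5 = 12
Max machine load = 12
Job totals:
  Job 1: 10
  Job 2: 9
  Job 3: 8
Max job total = 10
Lower bound = max(12, 10) = 12

12


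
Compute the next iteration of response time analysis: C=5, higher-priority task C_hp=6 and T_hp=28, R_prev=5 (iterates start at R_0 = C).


R_next = C + ceil(R_prev / T_hp) * C_hp
ceil(5 / 28) = ceil(0.1786) = 1
Interference = 1 * 6 = 6
R_next = 5 + 6 = 11

11


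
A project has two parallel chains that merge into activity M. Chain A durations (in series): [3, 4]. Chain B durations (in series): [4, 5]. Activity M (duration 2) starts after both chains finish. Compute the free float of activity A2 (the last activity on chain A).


ES(A2) = sum of predecessors on chain A = 3
EF(A2) = ES + duration = 3 + 4 = 7
Successor of A2 is M. ES(M) = max(sum(A), sum(B)) = max(7, 9) = 9
Free float = ES(successor) - EF(current) = 9 - 7 = 2

2


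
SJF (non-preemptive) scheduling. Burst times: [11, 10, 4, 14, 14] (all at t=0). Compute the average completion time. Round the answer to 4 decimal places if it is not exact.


SJF order (ascending): [4, 10, 11, 14, 14]
Completion times:
  Job 1: burst=4, C=4
  Job 2: burst=10, C=14
  Job 3: burst=11, C=25
  Job 4: burst=14, C=39
  Job 5: burst=14, C=53
Average completion = 135/5 = 27.0

27.0


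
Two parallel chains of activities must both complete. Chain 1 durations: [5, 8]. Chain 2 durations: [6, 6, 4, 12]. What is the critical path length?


Path A total = 5 + 8 = 13
Path B total = 6 + 6 + 4 + 12 = 28
Critical path = longest path = max(13, 28) = 28

28


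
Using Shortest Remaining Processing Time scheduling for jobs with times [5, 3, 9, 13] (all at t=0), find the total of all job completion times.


Since all jobs arrive at t=0, SRPT equals SPT ordering.
SPT order: [3, 5, 9, 13]
Completion times:
  Job 1: p=3, C=3
  Job 2: p=5, C=8
  Job 3: p=9, C=17
  Job 4: p=13, C=30
Total completion time = 3 + 8 + 17 + 30 = 58

58


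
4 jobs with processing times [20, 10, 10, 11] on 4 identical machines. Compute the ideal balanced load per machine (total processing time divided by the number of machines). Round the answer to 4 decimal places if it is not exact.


Total processing time = 20 + 10 + 10 + 11 = 51
Number of machines = 4
Ideal balanced load = 51 / 4 = 12.75

12.75


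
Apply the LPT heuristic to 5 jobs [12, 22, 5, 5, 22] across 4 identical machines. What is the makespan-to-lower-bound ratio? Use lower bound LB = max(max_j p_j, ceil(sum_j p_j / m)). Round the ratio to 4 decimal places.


LPT order: [22, 22, 12, 5, 5]
Machine loads after assignment: [22, 22, 12, 10]
LPT makespan = 22
Lower bound = max(max_job, ceil(total/4)) = max(22, 17) = 22
Ratio = 22 / 22 = 1.0

1.0


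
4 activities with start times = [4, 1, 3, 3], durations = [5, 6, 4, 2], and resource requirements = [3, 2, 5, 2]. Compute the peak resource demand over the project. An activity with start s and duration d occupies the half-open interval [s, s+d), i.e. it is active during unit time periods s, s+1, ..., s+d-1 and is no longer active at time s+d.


Each activity i is active on [start_i, start_i + duration_i).
Compute total resource usage per time slot:
  t=0: active resources = [], total = 0
  t=1: active resources = [2], total = 2
  t=2: active resources = [2], total = 2
  t=3: active resources = [2, 5, 2], total = 9
  t=4: active resources = [3, 2, 5, 2], total = 12
  t=5: active resources = [3, 2, 5], total = 10
  t=6: active resources = [3, 2, 5], total = 10
  t=7: active resources = [3], total = 3
  t=8: active resources = [3], total = 3
Peak resource demand = 12

12


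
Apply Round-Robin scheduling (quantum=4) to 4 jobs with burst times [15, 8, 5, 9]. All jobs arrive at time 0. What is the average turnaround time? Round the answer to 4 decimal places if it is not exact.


Time quantum = 4
Execution trace:
  J1 runs 4 units, time = 4
  J2 runs 4 units, time = 8
  J3 runs 4 units, time = 12
  J4 runs 4 units, time = 16
  J1 runs 4 units, time = 20
  J2 runs 4 units, time = 24
  J3 runs 1 units, time = 25
  J4 runs 4 units, time = 29
  J1 runs 4 units, time = 33
  J4 runs 1 units, time = 34
  J1 runs 3 units, time = 37
Finish times: [37, 24, 25, 34]
Average turnaround = 120/4 = 30.0

30.0


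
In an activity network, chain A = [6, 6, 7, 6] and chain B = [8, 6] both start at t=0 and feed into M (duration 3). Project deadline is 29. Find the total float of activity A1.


Forward pass: ES(A1) = sum of predecessors on chain A = 0
EF = ES + duration = 0 + 6 = 6
Backward pass: LF(M) = deadline = 29; LS(M) = 29 - 3 = 26
LF(A1) = LS(M) - sum(successors on chain A) = 26 - 19 = 7
LS = LF - duration = 7 - 6 = 1
Total float = LS - ES = 1 - 0 = 1

1


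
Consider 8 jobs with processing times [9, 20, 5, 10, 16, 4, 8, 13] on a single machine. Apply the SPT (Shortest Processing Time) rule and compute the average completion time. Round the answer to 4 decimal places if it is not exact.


Sort jobs by processing time (SPT order): [4, 5, 8, 9, 10, 13, 16, 20]
Compute completion times sequentially:
  Job 1: processing = 4, completes at 4
  Job 2: processing = 5, completes at 9
  Job 3: processing = 8, completes at 17
  Job 4: processing = 9, completes at 26
  Job 5: processing = 10, completes at 36
  Job 6: processing = 13, completes at 49
  Job 7: processing = 16, completes at 65
  Job 8: processing = 20, completes at 85
Sum of completion times = 291
Average completion time = 291/8 = 36.375

36.375


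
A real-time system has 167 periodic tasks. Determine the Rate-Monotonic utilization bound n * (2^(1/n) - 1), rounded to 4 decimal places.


Compute 2^(1/167) = 1.0041592075
Subtract 1: 1.0041592075 - 1 = 0.0041592075
Multiply by n: 167 * 0.0041592075 = 0.6945876525
Round to 4 dp: 0.6946

0.6946


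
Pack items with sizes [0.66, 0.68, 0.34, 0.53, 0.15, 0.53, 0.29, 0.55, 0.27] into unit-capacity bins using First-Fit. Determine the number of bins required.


Place items sequentially using First-Fit:
  Item 0.66 -> new Bin 1
  Item 0.68 -> new Bin 2
  Item 0.34 -> Bin 1 (now 1.0)
  Item 0.53 -> new Bin 3
  Item 0.15 -> Bin 2 (now 0.83)
  Item 0.53 -> new Bin 4
  Item 0.29 -> Bin 3 (now 0.82)
  Item 0.55 -> new Bin 5
  Item 0.27 -> Bin 4 (now 0.8)
Total bins used = 5

5


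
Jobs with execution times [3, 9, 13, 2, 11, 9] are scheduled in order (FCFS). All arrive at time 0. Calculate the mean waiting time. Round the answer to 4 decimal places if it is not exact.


FCFS order (as given): [3, 9, 13, 2, 11, 9]
Waiting times:
  Job 1: wait = 0
  Job 2: wait = 3
  Job 3: wait = 12
  Job 4: wait = 25
  Job 5: wait = 27
  Job 6: wait = 38
Sum of waiting times = 105
Average waiting time = 105/6 = 17.5

17.5


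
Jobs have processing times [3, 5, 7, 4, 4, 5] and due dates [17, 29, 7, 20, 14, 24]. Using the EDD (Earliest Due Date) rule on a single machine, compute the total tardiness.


Sort by due date (EDD order): [(7, 7), (4, 14), (3, 17), (4, 20), (5, 24), (5, 29)]
Compute completion times and tardiness:
  Job 1: p=7, d=7, C=7, tardiness=max(0,7-7)=0
  Job 2: p=4, d=14, C=11, tardiness=max(0,11-14)=0
  Job 3: p=3, d=17, C=14, tardiness=max(0,14-17)=0
  Job 4: p=4, d=20, C=18, tardiness=max(0,18-20)=0
  Job 5: p=5, d=24, C=23, tardiness=max(0,23-24)=0
  Job 6: p=5, d=29, C=28, tardiness=max(0,28-29)=0
Total tardiness = 0

0


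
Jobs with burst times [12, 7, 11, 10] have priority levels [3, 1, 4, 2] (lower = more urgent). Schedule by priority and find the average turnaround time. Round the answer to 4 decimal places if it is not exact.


Sort by priority (ascending = highest first):
Order: [(1, 7), (2, 10), (3, 12), (4, 11)]
Completion times:
  Priority 1, burst=7, C=7
  Priority 2, burst=10, C=17
  Priority 3, burst=12, C=29
  Priority 4, burst=11, C=40
Average turnaround = 93/4 = 23.25

23.25


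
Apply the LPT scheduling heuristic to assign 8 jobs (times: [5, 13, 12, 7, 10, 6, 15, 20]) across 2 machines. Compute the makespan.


Sort jobs in decreasing order (LPT): [20, 15, 13, 12, 10, 7, 6, 5]
Assign each job to the least loaded machine:
  Machine 1: jobs [20, 12, 7, 5], load = 44
  Machine 2: jobs [15, 13, 10, 6], load = 44
Makespan = max load = 44

44


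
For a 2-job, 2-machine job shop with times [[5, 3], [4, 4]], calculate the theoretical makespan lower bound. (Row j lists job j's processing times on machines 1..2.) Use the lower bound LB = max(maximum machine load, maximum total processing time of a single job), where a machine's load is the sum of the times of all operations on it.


Machine loads:
  Machine 1: 5 + 4 = 9
  Machine 2: 3 + 4 = 7
Max machine load = 9
Job totals:
  Job 1: 8
  Job 2: 8
Max job total = 8
Lower bound = max(9, 8) = 9

9


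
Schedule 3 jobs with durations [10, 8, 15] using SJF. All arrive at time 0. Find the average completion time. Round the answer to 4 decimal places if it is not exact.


SJF order (ascending): [8, 10, 15]
Completion times:
  Job 1: burst=8, C=8
  Job 2: burst=10, C=18
  Job 3: burst=15, C=33
Average completion = 59/3 = 19.6667

19.6667


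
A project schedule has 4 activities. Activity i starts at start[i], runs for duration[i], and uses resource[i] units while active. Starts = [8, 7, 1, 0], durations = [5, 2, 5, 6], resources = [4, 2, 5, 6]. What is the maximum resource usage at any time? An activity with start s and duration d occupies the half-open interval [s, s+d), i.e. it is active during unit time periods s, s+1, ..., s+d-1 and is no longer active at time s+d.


Each activity i is active on [start_i, start_i + duration_i).
Compute total resource usage per time slot:
  t=0: active resources = [6], total = 6
  t=1: active resources = [5, 6], total = 11
  t=2: active resources = [5, 6], total = 11
  t=3: active resources = [5, 6], total = 11
  t=4: active resources = [5, 6], total = 11
  t=5: active resources = [5, 6], total = 11
  t=6: active resources = [], total = 0
  t=7: active resources = [2], total = 2
  t=8: active resources = [4, 2], total = 6
  t=9: active resources = [4], total = 4
  t=10: active resources = [4], total = 4
  t=11: active resources = [4], total = 4
  t=12: active resources = [4], total = 4
Peak resource demand = 11

11


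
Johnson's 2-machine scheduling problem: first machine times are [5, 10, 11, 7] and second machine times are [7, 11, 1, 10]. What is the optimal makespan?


Apply Johnson's rule:
  Group 1 (a <= b): [(1, 5, 7), (4, 7, 10), (2, 10, 11)]
  Group 2 (a > b): [(3, 11, 1)]
Optimal job order: [1, 4, 2, 3]
Schedule:
  Job 1: M1 done at 5, M2 done at 12
  Job 4: M1 done at 12, M2 done at 22
  Job 2: M1 done at 22, M2 done at 33
  Job 3: M1 done at 33, M2 done at 34
Makespan = 34

34


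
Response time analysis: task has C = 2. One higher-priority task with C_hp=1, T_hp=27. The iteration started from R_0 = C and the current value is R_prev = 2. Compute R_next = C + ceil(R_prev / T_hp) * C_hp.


R_next = C + ceil(R_prev / T_hp) * C_hp
ceil(2 / 27) = ceil(0.0741) = 1
Interference = 1 * 1 = 1
R_next = 2 + 1 = 3

3


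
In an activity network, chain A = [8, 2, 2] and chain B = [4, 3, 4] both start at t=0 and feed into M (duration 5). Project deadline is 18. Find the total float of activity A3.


Forward pass: ES(A3) = sum of predecessors on chain A = 10
EF = ES + duration = 10 + 2 = 12
Backward pass: LF(M) = deadline = 18; LS(M) = 18 - 5 = 13
LF(A3) = LS(M) - sum(successors on chain A) = 13 - 0 = 13
LS = LF - duration = 13 - 2 = 11
Total float = LS - ES = 11 - 10 = 1

1


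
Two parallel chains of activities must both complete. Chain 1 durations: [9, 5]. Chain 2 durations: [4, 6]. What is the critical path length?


Path A total = 9 + 5 = 14
Path B total = 4 + 6 = 10
Critical path = longest path = max(14, 10) = 14

14


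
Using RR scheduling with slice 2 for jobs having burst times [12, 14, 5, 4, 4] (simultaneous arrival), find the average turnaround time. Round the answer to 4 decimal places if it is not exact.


Time quantum = 2
Execution trace:
  J1 runs 2 units, time = 2
  J2 runs 2 units, time = 4
  J3 runs 2 units, time = 6
  J4 runs 2 units, time = 8
  J5 runs 2 units, time = 10
  J1 runs 2 units, time = 12
  J2 runs 2 units, time = 14
  J3 runs 2 units, time = 16
  J4 runs 2 units, time = 18
  J5 runs 2 units, time = 20
  J1 runs 2 units, time = 22
  J2 runs 2 units, time = 24
  J3 runs 1 units, time = 25
  J1 runs 2 units, time = 27
  J2 runs 2 units, time = 29
  J1 runs 2 units, time = 31
  J2 runs 2 units, time = 33
  J1 runs 2 units, time = 35
  J2 runs 2 units, time = 37
  J2 runs 2 units, time = 39
Finish times: [35, 39, 25, 18, 20]
Average turnaround = 137/5 = 27.4

27.4


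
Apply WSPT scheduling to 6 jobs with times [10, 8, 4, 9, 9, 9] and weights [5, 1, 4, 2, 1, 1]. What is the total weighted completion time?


Compute p/w ratios and sort ascending (WSPT): [(4, 4), (10, 5), (9, 2), (8, 1), (9, 1), (9, 1)]
Compute weighted completion times:
  Job (p=4,w=4): C=4, w*C=4*4=16
  Job (p=10,w=5): C=14, w*C=5*14=70
  Job (p=9,w=2): C=23, w*C=2*23=46
  Job (p=8,w=1): C=31, w*C=1*31=31
  Job (p=9,w=1): C=40, w*C=1*40=40
  Job (p=9,w=1): C=49, w*C=1*49=49
Total weighted completion time = 252

252


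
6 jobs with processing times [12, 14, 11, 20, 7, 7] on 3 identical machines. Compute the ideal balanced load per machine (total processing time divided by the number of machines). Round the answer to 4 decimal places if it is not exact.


Total processing time = 12 + 14 + 11 + 20 + 7 + 7 = 71
Number of machines = 3
Ideal balanced load = 71 / 3 = 23.6667

23.6667


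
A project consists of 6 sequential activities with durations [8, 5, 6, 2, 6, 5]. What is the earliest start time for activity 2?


Activity 2 starts after activities 1 through 1 complete.
Predecessor durations: [8]
ES = 8 = 8

8


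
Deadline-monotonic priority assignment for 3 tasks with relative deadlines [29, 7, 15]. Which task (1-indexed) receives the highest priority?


Sort tasks by relative deadline (ascending):
  Task 2: deadline = 7
  Task 3: deadline = 15
  Task 1: deadline = 29
Priority order (highest first): [2, 3, 1]
Highest priority task = 2

2


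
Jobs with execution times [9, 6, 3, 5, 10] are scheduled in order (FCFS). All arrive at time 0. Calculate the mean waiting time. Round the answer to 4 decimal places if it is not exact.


FCFS order (as given): [9, 6, 3, 5, 10]
Waiting times:
  Job 1: wait = 0
  Job 2: wait = 9
  Job 3: wait = 15
  Job 4: wait = 18
  Job 5: wait = 23
Sum of waiting times = 65
Average waiting time = 65/5 = 13.0

13.0


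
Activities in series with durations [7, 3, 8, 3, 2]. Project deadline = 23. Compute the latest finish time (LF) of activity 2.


LF(activity 2) = deadline - sum of successor durations
Successors: activities 3 through 5 with durations [8, 3, 2]
Sum of successor durations = 13
LF = 23 - 13 = 10

10


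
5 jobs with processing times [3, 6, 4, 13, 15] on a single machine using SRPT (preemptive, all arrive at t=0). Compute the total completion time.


Since all jobs arrive at t=0, SRPT equals SPT ordering.
SPT order: [3, 4, 6, 13, 15]
Completion times:
  Job 1: p=3, C=3
  Job 2: p=4, C=7
  Job 3: p=6, C=13
  Job 4: p=13, C=26
  Job 5: p=15, C=41
Total completion time = 3 + 7 + 13 + 26 + 41 = 90

90


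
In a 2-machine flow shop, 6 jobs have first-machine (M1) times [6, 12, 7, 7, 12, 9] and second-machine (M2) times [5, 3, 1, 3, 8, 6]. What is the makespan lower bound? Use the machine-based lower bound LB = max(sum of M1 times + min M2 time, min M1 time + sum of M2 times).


LB1 = sum(M1 times) + min(M2 times) = 53 + 1 = 54
LB2 = min(M1 times) + sum(M2 times) = 6 + 26 = 32
Lower bound = max(LB1, LB2) = max(54, 32) = 54

54


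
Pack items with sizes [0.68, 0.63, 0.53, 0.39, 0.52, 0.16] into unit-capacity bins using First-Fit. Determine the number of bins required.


Place items sequentially using First-Fit:
  Item 0.68 -> new Bin 1
  Item 0.63 -> new Bin 2
  Item 0.53 -> new Bin 3
  Item 0.39 -> Bin 3 (now 0.92)
  Item 0.52 -> new Bin 4
  Item 0.16 -> Bin 1 (now 0.84)
Total bins used = 4

4


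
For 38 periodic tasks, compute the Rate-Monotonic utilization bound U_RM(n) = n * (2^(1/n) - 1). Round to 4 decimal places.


Compute 2^(1/38) = 1.0184080933
Subtract 1: 1.0184080933 - 1 = 0.0184080933
Multiply by n: 38 * 0.0184080933 = 0.6995075454
Round to 4 dp: 0.6995

0.6995


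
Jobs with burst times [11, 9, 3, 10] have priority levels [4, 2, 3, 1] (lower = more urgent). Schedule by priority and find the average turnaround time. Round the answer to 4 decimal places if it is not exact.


Sort by priority (ascending = highest first):
Order: [(1, 10), (2, 9), (3, 3), (4, 11)]
Completion times:
  Priority 1, burst=10, C=10
  Priority 2, burst=9, C=19
  Priority 3, burst=3, C=22
  Priority 4, burst=11, C=33
Average turnaround = 84/4 = 21.0

21.0


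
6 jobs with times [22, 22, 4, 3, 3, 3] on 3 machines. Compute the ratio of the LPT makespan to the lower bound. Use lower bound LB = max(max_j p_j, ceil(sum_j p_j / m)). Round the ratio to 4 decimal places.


LPT order: [22, 22, 4, 3, 3, 3]
Machine loads after assignment: [22, 22, 13]
LPT makespan = 22
Lower bound = max(max_job, ceil(total/3)) = max(22, 19) = 22
Ratio = 22 / 22 = 1.0

1.0


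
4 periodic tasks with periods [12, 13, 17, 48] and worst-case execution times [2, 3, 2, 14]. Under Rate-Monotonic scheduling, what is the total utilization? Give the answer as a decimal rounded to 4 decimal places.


Compute individual utilizations (exact fractions):
  Task 1: C/T = 2/12 = 1/6 (approx. 0.1667)
  Task 2: C/T = 3/13 (approx. 0.2308)
  Task 3: C/T = 2/17 (approx. 0.1176)
  Task 4: C/T = 14/48 = 7/24 (approx. 0.2917)
Total utilization U = 1/6 + 3/13 + 2/17 + 7/24 = 4279/5304
Rounded to 4 decimal places: U = 0.8067
RM (Liu & Layland) bound for 4 tasks = 0.756828; compare with U = 4279/5304 (approx. 0.806750)
bound < U <= 1, so the RM sufficient condition is not met (inconclusive; an exact test such as response-time analysis is needed).

0.8067


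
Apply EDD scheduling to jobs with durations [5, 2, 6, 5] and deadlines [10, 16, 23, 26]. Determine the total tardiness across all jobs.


Sort by due date (EDD order): [(5, 10), (2, 16), (6, 23), (5, 26)]
Compute completion times and tardiness:
  Job 1: p=5, d=10, C=5, tardiness=max(0,5-10)=0
  Job 2: p=2, d=16, C=7, tardiness=max(0,7-16)=0
  Job 3: p=6, d=23, C=13, tardiness=max(0,13-23)=0
  Job 4: p=5, d=26, C=18, tardiness=max(0,18-26)=0
Total tardiness = 0

0


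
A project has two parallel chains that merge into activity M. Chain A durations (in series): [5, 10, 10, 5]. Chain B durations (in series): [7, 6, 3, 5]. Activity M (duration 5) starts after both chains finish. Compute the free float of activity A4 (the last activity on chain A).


ES(A4) = sum of predecessors on chain A = 25
EF(A4) = ES + duration = 25 + 5 = 30
Successor of A4 is M. ES(M) = max(sum(A), sum(B)) = max(30, 21) = 30
Free float = ES(successor) - EF(current) = 30 - 30 = 0

0


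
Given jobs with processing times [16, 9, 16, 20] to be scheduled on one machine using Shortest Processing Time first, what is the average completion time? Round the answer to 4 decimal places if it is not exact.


Sort jobs by processing time (SPT order): [9, 16, 16, 20]
Compute completion times sequentially:
  Job 1: processing = 9, completes at 9
  Job 2: processing = 16, completes at 25
  Job 3: processing = 16, completes at 41
  Job 4: processing = 20, completes at 61
Sum of completion times = 136
Average completion time = 136/4 = 34.0

34.0


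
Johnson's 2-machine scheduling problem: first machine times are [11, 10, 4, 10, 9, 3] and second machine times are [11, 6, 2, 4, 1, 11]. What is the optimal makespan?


Apply Johnson's rule:
  Group 1 (a <= b): [(6, 3, 11), (1, 11, 11)]
  Group 2 (a > b): [(2, 10, 6), (4, 10, 4), (3, 4, 2), (5, 9, 1)]
Optimal job order: [6, 1, 2, 4, 3, 5]
Schedule:
  Job 6: M1 done at 3, M2 done at 14
  Job 1: M1 done at 14, M2 done at 25
  Job 2: M1 done at 24, M2 done at 31
  Job 4: M1 done at 34, M2 done at 38
  Job 3: M1 done at 38, M2 done at 40
  Job 5: M1 done at 47, M2 done at 48
Makespan = 48

48


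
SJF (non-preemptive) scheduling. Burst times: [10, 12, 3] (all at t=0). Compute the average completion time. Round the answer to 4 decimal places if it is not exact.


SJF order (ascending): [3, 10, 12]
Completion times:
  Job 1: burst=3, C=3
  Job 2: burst=10, C=13
  Job 3: burst=12, C=25
Average completion = 41/3 = 13.6667

13.6667


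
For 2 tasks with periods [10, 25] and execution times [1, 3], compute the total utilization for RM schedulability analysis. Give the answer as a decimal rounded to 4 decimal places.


Compute individual utilizations (exact fractions):
  Task 1: C/T = 1/10 (approx. 0.1)
  Task 2: C/T = 3/25 (approx. 0.12)
Total utilization U = 1/10 + 3/25 = 11/50
Rounded to 4 decimal places: U = 0.2200
RM (Liu & Layland) bound for 2 tasks = 0.828427; compare with U = 11/50 (approx. 0.220000)
U <= bound, so schedulable by RM sufficient condition.

0.2200


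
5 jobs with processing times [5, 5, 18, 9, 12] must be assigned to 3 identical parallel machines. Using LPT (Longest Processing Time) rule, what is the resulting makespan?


Sort jobs in decreasing order (LPT): [18, 12, 9, 5, 5]
Assign each job to the least loaded machine:
  Machine 1: jobs [18], load = 18
  Machine 2: jobs [12, 5], load = 17
  Machine 3: jobs [9, 5], load = 14
Makespan = max load = 18

18


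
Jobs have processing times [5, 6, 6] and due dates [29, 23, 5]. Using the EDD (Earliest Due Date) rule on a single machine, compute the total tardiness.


Sort by due date (EDD order): [(6, 5), (6, 23), (5, 29)]
Compute completion times and tardiness:
  Job 1: p=6, d=5, C=6, tardiness=max(0,6-5)=1
  Job 2: p=6, d=23, C=12, tardiness=max(0,12-23)=0
  Job 3: p=5, d=29, C=17, tardiness=max(0,17-29)=0
Total tardiness = 1

1


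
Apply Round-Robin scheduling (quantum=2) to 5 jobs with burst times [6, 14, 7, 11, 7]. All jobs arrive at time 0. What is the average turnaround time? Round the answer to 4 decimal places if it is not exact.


Time quantum = 2
Execution trace:
  J1 runs 2 units, time = 2
  J2 runs 2 units, time = 4
  J3 runs 2 units, time = 6
  J4 runs 2 units, time = 8
  J5 runs 2 units, time = 10
  J1 runs 2 units, time = 12
  J2 runs 2 units, time = 14
  J3 runs 2 units, time = 16
  J4 runs 2 units, time = 18
  J5 runs 2 units, time = 20
  J1 runs 2 units, time = 22
  J2 runs 2 units, time = 24
  J3 runs 2 units, time = 26
  J4 runs 2 units, time = 28
  J5 runs 2 units, time = 30
  J2 runs 2 units, time = 32
  J3 runs 1 units, time = 33
  J4 runs 2 units, time = 35
  J5 runs 1 units, time = 36
  J2 runs 2 units, time = 38
  J4 runs 2 units, time = 40
  J2 runs 2 units, time = 42
  J4 runs 1 units, time = 43
  J2 runs 2 units, time = 45
Finish times: [22, 45, 33, 43, 36]
Average turnaround = 179/5 = 35.8

35.8


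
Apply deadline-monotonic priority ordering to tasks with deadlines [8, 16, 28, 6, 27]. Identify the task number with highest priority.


Sort tasks by relative deadline (ascending):
  Task 4: deadline = 6
  Task 1: deadline = 8
  Task 2: deadline = 16
  Task 5: deadline = 27
  Task 3: deadline = 28
Priority order (highest first): [4, 1, 2, 5, 3]
Highest priority task = 4

4


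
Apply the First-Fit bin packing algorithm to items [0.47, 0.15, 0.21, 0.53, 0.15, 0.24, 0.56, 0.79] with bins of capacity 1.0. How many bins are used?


Place items sequentially using First-Fit:
  Item 0.47 -> new Bin 1
  Item 0.15 -> Bin 1 (now 0.62)
  Item 0.21 -> Bin 1 (now 0.83)
  Item 0.53 -> new Bin 2
  Item 0.15 -> Bin 1 (now 0.98)
  Item 0.24 -> Bin 2 (now 0.77)
  Item 0.56 -> new Bin 3
  Item 0.79 -> new Bin 4
Total bins used = 4

4


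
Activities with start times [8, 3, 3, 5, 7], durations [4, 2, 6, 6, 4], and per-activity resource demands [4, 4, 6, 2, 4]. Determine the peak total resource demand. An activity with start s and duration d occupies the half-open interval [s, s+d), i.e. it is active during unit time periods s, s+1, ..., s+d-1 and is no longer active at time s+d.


Each activity i is active on [start_i, start_i + duration_i).
Compute total resource usage per time slot:
  t=0: active resources = [], total = 0
  t=1: active resources = [], total = 0
  t=2: active resources = [], total = 0
  t=3: active resources = [4, 6], total = 10
  t=4: active resources = [4, 6], total = 10
  t=5: active resources = [6, 2], total = 8
  t=6: active resources = [6, 2], total = 8
  t=7: active resources = [6, 2, 4], total = 12
  t=8: active resources = [4, 6, 2, 4], total = 16
  t=9: active resources = [4, 2, 4], total = 10
  t=10: active resources = [4, 2, 4], total = 10
  t=11: active resources = [4], total = 4
Peak resource demand = 16

16


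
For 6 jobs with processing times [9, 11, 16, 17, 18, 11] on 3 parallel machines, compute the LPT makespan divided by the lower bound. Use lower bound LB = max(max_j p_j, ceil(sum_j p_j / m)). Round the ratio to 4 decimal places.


LPT order: [18, 17, 16, 11, 11, 9]
Machine loads after assignment: [27, 28, 27]
LPT makespan = 28
Lower bound = max(max_job, ceil(total/3)) = max(18, 28) = 28
Ratio = 28 / 28 = 1.0

1.0


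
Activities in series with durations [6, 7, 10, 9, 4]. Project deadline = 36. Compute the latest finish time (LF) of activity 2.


LF(activity 2) = deadline - sum of successor durations
Successors: activities 3 through 5 with durations [10, 9, 4]
Sum of successor durations = 23
LF = 36 - 23 = 13

13


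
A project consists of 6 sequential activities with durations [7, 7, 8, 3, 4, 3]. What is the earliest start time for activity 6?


Activity 6 starts after activities 1 through 5 complete.
Predecessor durations: [7, 7, 8, 3, 4]
ES = 7 + 7 + 8 + 3 + 4 = 29

29


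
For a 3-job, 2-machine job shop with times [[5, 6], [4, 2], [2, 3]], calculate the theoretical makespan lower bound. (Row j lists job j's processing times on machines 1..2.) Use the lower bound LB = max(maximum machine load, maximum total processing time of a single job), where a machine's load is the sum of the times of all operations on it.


Machine loads:
  Machine 1: 5 + 4 + 2 = 11
  Machine 2: 6 + 2 + 3 = 11
Max machine load = 11
Job totals:
  Job 1: 11
  Job 2: 6
  Job 3: 5
Max job total = 11
Lower bound = max(11, 11) = 11

11


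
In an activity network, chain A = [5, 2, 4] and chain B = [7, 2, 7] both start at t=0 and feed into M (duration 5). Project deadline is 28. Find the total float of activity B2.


Forward pass: ES(B2) = sum of predecessors on chain B = 7
EF = ES + duration = 7 + 2 = 9
Backward pass: LF(M) = deadline = 28; LS(M) = 28 - 5 = 23
LF(B2) = LS(M) - sum(successors on chain B) = 23 - 7 = 16
LS = LF - duration = 16 - 2 = 14
Total float = LS - ES = 14 - 7 = 7

7


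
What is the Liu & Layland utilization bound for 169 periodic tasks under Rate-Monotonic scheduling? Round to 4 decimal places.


Compute 2^(1/169) = 1.0041098851
Subtract 1: 1.0041098851 - 1 = 0.0041098851
Multiply by n: 169 * 0.0041098851 = 0.6945705819
Round to 4 dp: 0.6946

0.6946


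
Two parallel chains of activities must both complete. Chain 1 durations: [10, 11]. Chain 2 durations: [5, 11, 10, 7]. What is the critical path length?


Path A total = 10 + 11 = 21
Path B total = 5 + 11 + 10 + 7 = 33
Critical path = longest path = max(21, 33) = 33

33


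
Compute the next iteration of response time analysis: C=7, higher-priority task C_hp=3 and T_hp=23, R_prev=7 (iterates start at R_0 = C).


R_next = C + ceil(R_prev / T_hp) * C_hp
ceil(7 / 23) = ceil(0.3043) = 1
Interference = 1 * 3 = 3
R_next = 7 + 3 = 10

10


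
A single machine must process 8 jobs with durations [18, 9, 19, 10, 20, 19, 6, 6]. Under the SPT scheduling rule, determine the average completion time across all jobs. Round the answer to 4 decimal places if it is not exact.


Sort jobs by processing time (SPT order): [6, 6, 9, 10, 18, 19, 19, 20]
Compute completion times sequentially:
  Job 1: processing = 6, completes at 6
  Job 2: processing = 6, completes at 12
  Job 3: processing = 9, completes at 21
  Job 4: processing = 10, completes at 31
  Job 5: processing = 18, completes at 49
  Job 6: processing = 19, completes at 68
  Job 7: processing = 19, completes at 87
  Job 8: processing = 20, completes at 107
Sum of completion times = 381
Average completion time = 381/8 = 47.625

47.625


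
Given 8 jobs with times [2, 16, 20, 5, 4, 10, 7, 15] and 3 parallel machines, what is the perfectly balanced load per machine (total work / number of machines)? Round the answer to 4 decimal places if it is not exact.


Total processing time = 2 + 16 + 20 + 5 + 4 + 10 + 7 + 15 = 79
Number of machines = 3
Ideal balanced load = 79 / 3 = 26.3333

26.3333


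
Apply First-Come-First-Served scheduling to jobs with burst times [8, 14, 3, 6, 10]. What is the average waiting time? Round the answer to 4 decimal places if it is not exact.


FCFS order (as given): [8, 14, 3, 6, 10]
Waiting times:
  Job 1: wait = 0
  Job 2: wait = 8
  Job 3: wait = 22
  Job 4: wait = 25
  Job 5: wait = 31
Sum of waiting times = 86
Average waiting time = 86/5 = 17.2

17.2


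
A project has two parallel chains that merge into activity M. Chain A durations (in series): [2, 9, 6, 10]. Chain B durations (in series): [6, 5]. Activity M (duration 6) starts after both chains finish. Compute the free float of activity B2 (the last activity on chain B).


ES(B2) = sum of predecessors on chain B = 6
EF(B2) = ES + duration = 6 + 5 = 11
Successor of B2 is M. ES(M) = max(sum(A), sum(B)) = max(27, 11) = 27
Free float = ES(successor) - EF(current) = 27 - 11 = 16

16


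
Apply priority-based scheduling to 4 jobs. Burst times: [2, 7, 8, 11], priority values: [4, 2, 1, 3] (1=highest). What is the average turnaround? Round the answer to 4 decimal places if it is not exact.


Sort by priority (ascending = highest first):
Order: [(1, 8), (2, 7), (3, 11), (4, 2)]
Completion times:
  Priority 1, burst=8, C=8
  Priority 2, burst=7, C=15
  Priority 3, burst=11, C=26
  Priority 4, burst=2, C=28
Average turnaround = 77/4 = 19.25

19.25


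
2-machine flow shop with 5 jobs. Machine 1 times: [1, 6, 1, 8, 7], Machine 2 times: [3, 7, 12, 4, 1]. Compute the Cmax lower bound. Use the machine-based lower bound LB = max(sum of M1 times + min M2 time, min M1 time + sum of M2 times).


LB1 = sum(M1 times) + min(M2 times) = 23 + 1 = 24
LB2 = min(M1 times) + sum(M2 times) = 1 + 27 = 28
Lower bound = max(LB1, LB2) = max(24, 28) = 28

28


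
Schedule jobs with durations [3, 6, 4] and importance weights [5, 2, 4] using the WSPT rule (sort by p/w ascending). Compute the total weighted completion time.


Compute p/w ratios and sort ascending (WSPT): [(3, 5), (4, 4), (6, 2)]
Compute weighted completion times:
  Job (p=3,w=5): C=3, w*C=5*3=15
  Job (p=4,w=4): C=7, w*C=4*7=28
  Job (p=6,w=2): C=13, w*C=2*13=26
Total weighted completion time = 69

69


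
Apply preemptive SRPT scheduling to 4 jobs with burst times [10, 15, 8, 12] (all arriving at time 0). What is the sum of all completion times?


Since all jobs arrive at t=0, SRPT equals SPT ordering.
SPT order: [8, 10, 12, 15]
Completion times:
  Job 1: p=8, C=8
  Job 2: p=10, C=18
  Job 3: p=12, C=30
  Job 4: p=15, C=45
Total completion time = 8 + 18 + 30 + 45 = 101

101


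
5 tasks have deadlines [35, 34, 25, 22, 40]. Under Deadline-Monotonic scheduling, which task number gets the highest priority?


Sort tasks by relative deadline (ascending):
  Task 4: deadline = 22
  Task 3: deadline = 25
  Task 2: deadline = 34
  Task 1: deadline = 35
  Task 5: deadline = 40
Priority order (highest first): [4, 3, 2, 1, 5]
Highest priority task = 4

4


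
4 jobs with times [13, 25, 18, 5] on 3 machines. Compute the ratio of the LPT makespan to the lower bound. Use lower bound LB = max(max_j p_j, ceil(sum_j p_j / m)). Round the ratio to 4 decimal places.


LPT order: [25, 18, 13, 5]
Machine loads after assignment: [25, 18, 18]
LPT makespan = 25
Lower bound = max(max_job, ceil(total/3)) = max(25, 21) = 25
Ratio = 25 / 25 = 1.0

1.0


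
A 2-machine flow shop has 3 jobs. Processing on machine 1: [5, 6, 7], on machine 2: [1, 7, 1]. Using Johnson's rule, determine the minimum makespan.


Apply Johnson's rule:
  Group 1 (a <= b): [(2, 6, 7)]
  Group 2 (a > b): [(1, 5, 1), (3, 7, 1)]
Optimal job order: [2, 1, 3]
Schedule:
  Job 2: M1 done at 6, M2 done at 13
  Job 1: M1 done at 11, M2 done at 14
  Job 3: M1 done at 18, M2 done at 19
Makespan = 19

19


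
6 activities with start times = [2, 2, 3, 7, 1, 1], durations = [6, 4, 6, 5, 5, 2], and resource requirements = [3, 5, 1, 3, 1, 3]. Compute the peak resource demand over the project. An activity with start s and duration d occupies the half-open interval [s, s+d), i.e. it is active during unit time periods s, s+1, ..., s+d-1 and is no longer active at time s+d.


Each activity i is active on [start_i, start_i + duration_i).
Compute total resource usage per time slot:
  t=0: active resources = [], total = 0
  t=1: active resources = [1, 3], total = 4
  t=2: active resources = [3, 5, 1, 3], total = 12
  t=3: active resources = [3, 5, 1, 1], total = 10
  t=4: active resources = [3, 5, 1, 1], total = 10
  t=5: active resources = [3, 5, 1, 1], total = 10
  t=6: active resources = [3, 1], total = 4
  t=7: active resources = [3, 1, 3], total = 7
  t=8: active resources = [1, 3], total = 4
  t=9: active resources = [3], total = 3
  t=10: active resources = [3], total = 3
  t=11: active resources = [3], total = 3
Peak resource demand = 12

12
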